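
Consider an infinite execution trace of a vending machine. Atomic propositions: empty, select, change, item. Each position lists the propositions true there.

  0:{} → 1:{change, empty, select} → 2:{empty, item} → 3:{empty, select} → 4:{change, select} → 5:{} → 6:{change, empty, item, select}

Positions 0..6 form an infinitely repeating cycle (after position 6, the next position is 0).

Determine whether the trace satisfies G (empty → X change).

empty → X change must hold at every position from 0 onward. It fails at position 1, so G (empty → X change) is false.
Positions where empty holds: 1, 2, 3, 6.
Check X change at each: 1→fails, 2→fails, 3→ok, 6→fails.

Does not hold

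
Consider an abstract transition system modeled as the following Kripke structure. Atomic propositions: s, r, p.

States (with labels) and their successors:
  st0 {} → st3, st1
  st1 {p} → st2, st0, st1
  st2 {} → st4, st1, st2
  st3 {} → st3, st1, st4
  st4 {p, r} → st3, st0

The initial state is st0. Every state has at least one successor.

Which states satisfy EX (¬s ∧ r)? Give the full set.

{st2, st3}

States satisfying ¬s ∧ r: {st4}.
States satisfying EX (¬s ∧ r): {st2, st3}.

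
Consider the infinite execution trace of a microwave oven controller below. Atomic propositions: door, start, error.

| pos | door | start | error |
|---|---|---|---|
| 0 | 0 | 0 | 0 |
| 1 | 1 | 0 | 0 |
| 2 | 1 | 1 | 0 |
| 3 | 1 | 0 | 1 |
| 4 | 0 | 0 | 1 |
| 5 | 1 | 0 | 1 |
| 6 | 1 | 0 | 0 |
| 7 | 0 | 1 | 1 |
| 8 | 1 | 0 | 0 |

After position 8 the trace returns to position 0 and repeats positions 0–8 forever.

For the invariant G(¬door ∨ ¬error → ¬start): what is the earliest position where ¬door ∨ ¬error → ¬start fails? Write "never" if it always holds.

2

Check ¬door ∨ ¬error → ¬start at each position in order: 0 ✓, 1 ✓.
At position 2 the labels are {door, start}, so ¬door ∨ ¬error → ¬start is false there. This is the first violation.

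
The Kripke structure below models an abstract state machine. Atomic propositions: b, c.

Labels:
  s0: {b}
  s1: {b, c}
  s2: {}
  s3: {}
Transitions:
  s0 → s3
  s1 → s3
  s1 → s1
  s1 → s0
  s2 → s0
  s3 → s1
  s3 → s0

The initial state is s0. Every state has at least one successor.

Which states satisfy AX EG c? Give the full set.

none

States satisfying EG c: {s1}.
States satisfying AX EG c: ∅.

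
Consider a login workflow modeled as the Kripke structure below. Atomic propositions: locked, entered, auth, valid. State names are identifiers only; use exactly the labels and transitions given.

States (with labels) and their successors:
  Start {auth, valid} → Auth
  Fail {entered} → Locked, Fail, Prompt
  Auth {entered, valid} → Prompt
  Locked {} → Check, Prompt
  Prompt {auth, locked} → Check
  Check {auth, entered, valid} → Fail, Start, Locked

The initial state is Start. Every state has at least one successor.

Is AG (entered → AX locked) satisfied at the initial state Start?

States satisfying entered → AX locked: {Start, Auth, Locked, Prompt}.
States satisfying AG (entered → AX locked): ∅.
Check is reachable from Start and violates entered → AX locked, so AG fails at Start.
Start ∉ Sat(AG (entered → AX locked)).

No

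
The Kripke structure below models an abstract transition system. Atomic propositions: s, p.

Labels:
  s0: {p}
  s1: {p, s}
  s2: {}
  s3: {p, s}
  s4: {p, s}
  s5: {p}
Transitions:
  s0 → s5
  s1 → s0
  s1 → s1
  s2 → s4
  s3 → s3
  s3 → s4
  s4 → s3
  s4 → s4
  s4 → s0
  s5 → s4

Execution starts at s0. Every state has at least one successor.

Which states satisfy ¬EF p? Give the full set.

States satisfying p: {s0, s1, s3, s4, s5}.
States satisfying EF p: {s0, s1, s2, s3, s4, s5}.
States satisfying ¬EF p: ∅.

none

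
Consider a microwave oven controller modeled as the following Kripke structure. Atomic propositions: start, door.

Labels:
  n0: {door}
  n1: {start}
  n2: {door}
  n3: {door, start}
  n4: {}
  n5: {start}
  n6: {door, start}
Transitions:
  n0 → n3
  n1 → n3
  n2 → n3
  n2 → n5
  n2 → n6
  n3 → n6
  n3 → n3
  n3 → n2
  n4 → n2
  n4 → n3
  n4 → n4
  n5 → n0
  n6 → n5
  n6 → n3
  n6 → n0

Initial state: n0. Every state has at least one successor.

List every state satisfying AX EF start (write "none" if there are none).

States satisfying EF start: {n0, n1, n2, n3, n4, n5, n6}.
States satisfying AX EF start: {n0, n1, n2, n3, n4, n5, n6}.

{n0, n1, n2, n3, n4, n5, n6}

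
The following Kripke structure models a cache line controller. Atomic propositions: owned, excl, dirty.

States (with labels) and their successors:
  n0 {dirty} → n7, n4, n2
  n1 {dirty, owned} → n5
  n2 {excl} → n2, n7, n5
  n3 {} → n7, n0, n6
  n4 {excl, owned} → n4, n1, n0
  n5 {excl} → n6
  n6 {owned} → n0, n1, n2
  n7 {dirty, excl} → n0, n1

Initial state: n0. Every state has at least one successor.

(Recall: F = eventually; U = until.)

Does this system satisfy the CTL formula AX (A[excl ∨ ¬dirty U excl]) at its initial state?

States satisfying A[excl ∨ ¬dirty U excl]: {n2, n4, n5, n7}.
States satisfying AX (A[excl ∨ ¬dirty U excl]): {n0, n1, n2}.
n0 ∈ Sat(AX (A[excl ∨ ¬dirty U excl])).

Satisfied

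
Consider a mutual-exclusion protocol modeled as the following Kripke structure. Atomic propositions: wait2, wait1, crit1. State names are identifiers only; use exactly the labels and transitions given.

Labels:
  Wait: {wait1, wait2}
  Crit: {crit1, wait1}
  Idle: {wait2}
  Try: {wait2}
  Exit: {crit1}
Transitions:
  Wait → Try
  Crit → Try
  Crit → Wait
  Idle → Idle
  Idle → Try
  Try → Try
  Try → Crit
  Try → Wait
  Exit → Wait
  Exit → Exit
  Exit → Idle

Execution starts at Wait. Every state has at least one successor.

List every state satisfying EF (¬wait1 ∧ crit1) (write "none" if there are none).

{Exit}

States satisfying ¬wait1 ∧ crit1: {Exit}.
States satisfying EF (¬wait1 ∧ crit1): {Exit}.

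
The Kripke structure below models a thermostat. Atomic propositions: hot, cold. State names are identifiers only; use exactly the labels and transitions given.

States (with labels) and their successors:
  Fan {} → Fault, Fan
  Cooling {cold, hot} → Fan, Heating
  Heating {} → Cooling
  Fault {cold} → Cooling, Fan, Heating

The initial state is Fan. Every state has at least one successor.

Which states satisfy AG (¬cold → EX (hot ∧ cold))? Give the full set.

none

States satisfying ¬cold → EX (hot ∧ cold): {Cooling, Heating, Fault}.
States satisfying AG (¬cold → EX (hot ∧ cold)): ∅.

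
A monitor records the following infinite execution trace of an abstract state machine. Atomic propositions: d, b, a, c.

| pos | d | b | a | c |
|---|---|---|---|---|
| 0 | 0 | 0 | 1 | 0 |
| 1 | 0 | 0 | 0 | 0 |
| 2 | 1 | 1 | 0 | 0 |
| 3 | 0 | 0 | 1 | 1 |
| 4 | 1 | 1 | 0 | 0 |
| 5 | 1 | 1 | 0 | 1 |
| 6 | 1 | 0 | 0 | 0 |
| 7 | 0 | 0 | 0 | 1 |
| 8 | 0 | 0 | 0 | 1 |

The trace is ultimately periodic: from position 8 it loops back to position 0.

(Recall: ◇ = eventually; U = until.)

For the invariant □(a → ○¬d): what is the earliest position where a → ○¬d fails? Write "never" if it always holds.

3

Check a → ○¬d at each position in order: 0 ✓, 1 ✓, 2 ✓.
At position 3 the labels are {a, c} and the next position 4 has {b, d}, so a → ○¬d is false there. This is the first violation.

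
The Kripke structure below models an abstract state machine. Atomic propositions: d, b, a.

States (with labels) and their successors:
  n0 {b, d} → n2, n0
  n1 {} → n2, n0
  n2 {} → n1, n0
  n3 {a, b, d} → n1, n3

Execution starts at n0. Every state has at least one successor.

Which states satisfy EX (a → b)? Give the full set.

States satisfying a → b: {n0, n1, n2, n3}.
States satisfying EX (a → b): {n0, n1, n2, n3}.

{n0, n1, n2, n3}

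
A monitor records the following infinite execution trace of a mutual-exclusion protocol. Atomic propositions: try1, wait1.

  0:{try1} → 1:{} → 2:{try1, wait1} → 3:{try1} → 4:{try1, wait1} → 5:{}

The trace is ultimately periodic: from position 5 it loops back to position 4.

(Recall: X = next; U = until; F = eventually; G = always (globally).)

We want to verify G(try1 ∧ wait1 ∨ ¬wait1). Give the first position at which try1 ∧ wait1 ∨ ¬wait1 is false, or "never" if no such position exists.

never

try1 ∧ wait1 ∨ ¬wait1 holds at every position 0..5, and those are all the positions the trace ever visits, so the invariant G(try1 ∧ wait1 ∨ ¬wait1) is never violated.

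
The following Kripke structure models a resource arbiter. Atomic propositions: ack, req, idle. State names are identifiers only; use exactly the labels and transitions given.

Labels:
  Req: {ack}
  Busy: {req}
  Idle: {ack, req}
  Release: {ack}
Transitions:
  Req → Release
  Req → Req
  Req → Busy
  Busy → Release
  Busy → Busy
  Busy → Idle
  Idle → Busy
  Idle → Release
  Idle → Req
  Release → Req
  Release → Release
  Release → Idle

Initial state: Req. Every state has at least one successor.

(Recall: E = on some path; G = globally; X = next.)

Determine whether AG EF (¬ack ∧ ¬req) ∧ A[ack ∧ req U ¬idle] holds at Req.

States satisfying EF (¬ack ∧ ¬req): ∅.
States satisfying AG EF (¬ack ∧ ¬req): ∅.
States satisfying ack ∧ req: {Idle}.
States satisfying ¬idle: {Req, Busy, Idle, Release}.
States satisfying A[ack ∧ req U ¬idle]: {Req, Busy, Idle, Release}.
States satisfying AG EF (¬ack ∧ ¬req) ∧ A[ack ∧ req U ¬idle]: ∅.
Req ∉ Sat(AG EF (¬ack ∧ ¬req) ∧ A[ack ∧ req U ¬idle]).

No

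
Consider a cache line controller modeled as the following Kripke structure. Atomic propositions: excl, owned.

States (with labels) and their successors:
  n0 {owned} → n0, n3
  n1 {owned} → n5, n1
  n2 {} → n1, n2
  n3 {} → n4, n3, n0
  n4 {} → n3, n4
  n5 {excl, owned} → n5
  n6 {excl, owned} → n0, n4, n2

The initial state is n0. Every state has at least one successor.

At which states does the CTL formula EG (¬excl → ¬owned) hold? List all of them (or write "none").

{n2, n3, n4, n5, n6}

States satisfying ¬excl → ¬owned: {n2, n3, n4, n5, n6}.
States satisfying EG (¬excl → ¬owned): {n2, n3, n4, n5, n6}.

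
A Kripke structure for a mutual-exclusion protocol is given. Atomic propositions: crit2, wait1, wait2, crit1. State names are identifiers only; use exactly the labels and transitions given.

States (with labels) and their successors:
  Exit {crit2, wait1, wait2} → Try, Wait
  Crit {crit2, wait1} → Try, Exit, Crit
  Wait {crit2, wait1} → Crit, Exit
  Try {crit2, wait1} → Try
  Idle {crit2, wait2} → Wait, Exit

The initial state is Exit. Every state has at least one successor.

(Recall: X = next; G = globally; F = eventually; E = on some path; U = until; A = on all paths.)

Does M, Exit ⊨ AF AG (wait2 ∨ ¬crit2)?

States satisfying AG (wait2 ∨ ¬crit2): ∅.
States satisfying AF AG (wait2 ∨ ¬crit2): ∅.
There is a path from Exit along which AG (wait2 ∨ ¬crit2) never holds.
Exit ∉ Sat(AF AG (wait2 ∨ ¬crit2)).

Does not hold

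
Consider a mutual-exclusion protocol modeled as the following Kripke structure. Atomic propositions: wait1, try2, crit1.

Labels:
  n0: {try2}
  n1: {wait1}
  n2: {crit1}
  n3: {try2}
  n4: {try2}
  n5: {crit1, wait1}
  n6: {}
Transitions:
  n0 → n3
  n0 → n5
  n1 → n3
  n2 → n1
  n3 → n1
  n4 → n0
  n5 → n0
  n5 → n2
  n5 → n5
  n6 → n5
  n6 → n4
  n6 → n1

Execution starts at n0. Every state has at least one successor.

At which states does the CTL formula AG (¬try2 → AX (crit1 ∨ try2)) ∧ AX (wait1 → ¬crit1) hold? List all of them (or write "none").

States satisfying ¬try2 → AX (crit1 ∨ try2): {n0, n1, n3, n4, n5}.
States satisfying AG (¬try2 → AX (crit1 ∨ try2)): {n1, n3}.
States satisfying wait1 → ¬crit1: {n0, n1, n2, n3, n4, n6}.
States satisfying AX (wait1 → ¬crit1): {n1, n2, n3, n4}.
States satisfying AG (¬try2 → AX (crit1 ∨ try2)) ∧ AX (wait1 → ¬crit1): {n1, n3}.

{n1, n3}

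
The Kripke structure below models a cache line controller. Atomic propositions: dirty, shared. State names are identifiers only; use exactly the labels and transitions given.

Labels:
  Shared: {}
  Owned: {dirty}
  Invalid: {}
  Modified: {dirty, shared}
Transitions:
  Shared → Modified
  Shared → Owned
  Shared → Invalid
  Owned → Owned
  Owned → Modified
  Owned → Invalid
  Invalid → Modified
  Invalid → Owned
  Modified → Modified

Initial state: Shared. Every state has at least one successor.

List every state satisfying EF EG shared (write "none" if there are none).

{Shared, Owned, Invalid, Modified}

States satisfying EG shared: {Modified}.
States satisfying EF EG shared: {Shared, Owned, Invalid, Modified}.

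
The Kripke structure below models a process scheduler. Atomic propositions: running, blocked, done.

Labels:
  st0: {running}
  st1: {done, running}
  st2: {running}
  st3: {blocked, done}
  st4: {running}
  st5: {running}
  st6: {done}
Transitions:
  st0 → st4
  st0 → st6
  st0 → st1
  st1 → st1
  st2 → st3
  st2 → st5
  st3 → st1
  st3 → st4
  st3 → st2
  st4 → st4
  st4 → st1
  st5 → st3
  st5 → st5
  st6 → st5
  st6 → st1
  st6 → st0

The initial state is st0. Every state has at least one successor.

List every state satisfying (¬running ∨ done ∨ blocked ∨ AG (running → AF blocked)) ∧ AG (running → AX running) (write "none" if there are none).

States satisfying ¬running: {st3, st6}.
States satisfying done ∨ blocked: {st1, st3, st6}.
States satisfying ¬running ∨ done ∨ blocked: {st1, st3, st6}.
States satisfying running → AF blocked: {st3, st6}.
States satisfying AG (running → AF blocked): ∅.
States satisfying running → AX running: {st1, st3, st4, st6}.
States satisfying AG (running → AX running): {st1, st4}.
States satisfying (¬running ∨ done ∨ blocked ∨ AG (running → AF blocked)) ∧ AG (running → AX running): {st1}.

{st1}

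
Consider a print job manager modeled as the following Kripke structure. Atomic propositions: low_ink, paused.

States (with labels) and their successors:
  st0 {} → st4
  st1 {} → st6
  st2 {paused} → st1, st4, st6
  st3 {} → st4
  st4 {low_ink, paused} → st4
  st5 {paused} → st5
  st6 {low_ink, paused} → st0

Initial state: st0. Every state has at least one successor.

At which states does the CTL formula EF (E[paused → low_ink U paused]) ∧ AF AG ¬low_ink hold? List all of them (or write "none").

States satisfying E[paused → low_ink U paused]: {st0, st1, st2, st3, st4, st5, st6}.
States satisfying EF (E[paused → low_ink U paused]): {st0, st1, st2, st3, st4, st5, st6}.
States satisfying AG ¬low_ink: {st5}.
States satisfying AF AG ¬low_ink: {st5}.
States satisfying EF (E[paused → low_ink U paused]) ∧ AF AG ¬low_ink: {st5}.

{st5}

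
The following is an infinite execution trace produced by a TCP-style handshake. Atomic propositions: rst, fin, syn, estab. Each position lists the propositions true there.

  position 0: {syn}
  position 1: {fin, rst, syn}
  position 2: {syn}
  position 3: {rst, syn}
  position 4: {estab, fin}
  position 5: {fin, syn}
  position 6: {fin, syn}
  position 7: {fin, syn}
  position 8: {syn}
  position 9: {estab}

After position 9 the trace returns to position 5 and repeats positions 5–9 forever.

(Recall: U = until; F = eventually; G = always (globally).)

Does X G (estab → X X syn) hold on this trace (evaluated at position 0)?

The position after 0 is 1; G (estab → X X syn) is true there.

Holds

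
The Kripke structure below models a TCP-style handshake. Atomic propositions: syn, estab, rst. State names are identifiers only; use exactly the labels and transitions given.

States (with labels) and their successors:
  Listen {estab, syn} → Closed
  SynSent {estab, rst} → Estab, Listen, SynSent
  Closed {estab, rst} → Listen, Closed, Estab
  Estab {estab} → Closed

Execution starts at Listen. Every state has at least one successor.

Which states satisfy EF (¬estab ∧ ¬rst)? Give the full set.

none

States satisfying ¬estab ∧ ¬rst: ∅.
States satisfying EF (¬estab ∧ ¬rst): ∅.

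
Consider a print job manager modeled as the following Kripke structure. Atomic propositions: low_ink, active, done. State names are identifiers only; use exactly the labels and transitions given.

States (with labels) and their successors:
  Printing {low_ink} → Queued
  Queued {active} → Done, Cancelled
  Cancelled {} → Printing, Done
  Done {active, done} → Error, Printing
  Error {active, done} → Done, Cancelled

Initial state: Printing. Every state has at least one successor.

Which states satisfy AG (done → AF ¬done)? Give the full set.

States satisfying done → AF ¬done: {Printing, Queued, Cancelled}.
States satisfying AG (done → AF ¬done): ∅.

none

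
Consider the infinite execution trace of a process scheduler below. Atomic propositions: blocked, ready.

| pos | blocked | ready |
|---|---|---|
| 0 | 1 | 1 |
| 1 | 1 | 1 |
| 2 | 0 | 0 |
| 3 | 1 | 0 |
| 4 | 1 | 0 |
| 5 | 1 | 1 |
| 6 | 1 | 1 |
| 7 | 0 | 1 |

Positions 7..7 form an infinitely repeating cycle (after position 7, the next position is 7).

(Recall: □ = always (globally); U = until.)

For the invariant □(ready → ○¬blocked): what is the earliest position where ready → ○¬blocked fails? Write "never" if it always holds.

At position 0 the labels are {blocked, ready} and the next position 1 has {blocked, ready}, so ready → ○¬blocked is false there. This is the first violation.

0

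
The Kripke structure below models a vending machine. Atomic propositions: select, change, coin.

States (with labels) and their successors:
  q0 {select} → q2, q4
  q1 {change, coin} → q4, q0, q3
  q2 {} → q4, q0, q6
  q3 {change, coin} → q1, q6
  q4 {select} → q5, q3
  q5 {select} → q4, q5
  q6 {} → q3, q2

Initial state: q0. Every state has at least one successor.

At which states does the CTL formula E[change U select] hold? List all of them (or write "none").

{q0, q1, q3, q4, q5}

States satisfying change: {q1, q3}.
States satisfying select: {q0, q4, q5}.
States satisfying E[change U select]: {q0, q1, q3, q4, q5}.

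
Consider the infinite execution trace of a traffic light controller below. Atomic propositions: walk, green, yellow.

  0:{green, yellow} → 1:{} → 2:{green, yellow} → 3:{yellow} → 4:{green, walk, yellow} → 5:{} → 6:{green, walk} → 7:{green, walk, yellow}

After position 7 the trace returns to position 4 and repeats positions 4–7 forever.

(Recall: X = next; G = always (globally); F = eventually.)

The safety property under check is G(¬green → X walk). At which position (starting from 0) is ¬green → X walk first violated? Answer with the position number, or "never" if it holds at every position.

Check ¬green → X walk at each position in order: 0 ✓.
At position 1 the labels are {} and the next position 2 has {green, yellow}, so ¬green → X walk is false there. This is the first violation.

1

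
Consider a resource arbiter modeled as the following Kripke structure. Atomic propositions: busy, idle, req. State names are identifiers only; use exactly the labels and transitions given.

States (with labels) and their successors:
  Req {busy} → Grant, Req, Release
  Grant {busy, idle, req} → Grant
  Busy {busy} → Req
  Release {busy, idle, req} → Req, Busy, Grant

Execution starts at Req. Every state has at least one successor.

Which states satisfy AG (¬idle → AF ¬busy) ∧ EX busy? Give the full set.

States satisfying ¬idle → AF ¬busy: {Grant, Release}.
States satisfying AG (¬idle → AF ¬busy): {Grant}.
States satisfying busy: {Req, Grant, Busy, Release}.
States satisfying EX busy: {Req, Grant, Busy, Release}.
States satisfying AG (¬idle → AF ¬busy) ∧ EX busy: {Grant}.

{Grant}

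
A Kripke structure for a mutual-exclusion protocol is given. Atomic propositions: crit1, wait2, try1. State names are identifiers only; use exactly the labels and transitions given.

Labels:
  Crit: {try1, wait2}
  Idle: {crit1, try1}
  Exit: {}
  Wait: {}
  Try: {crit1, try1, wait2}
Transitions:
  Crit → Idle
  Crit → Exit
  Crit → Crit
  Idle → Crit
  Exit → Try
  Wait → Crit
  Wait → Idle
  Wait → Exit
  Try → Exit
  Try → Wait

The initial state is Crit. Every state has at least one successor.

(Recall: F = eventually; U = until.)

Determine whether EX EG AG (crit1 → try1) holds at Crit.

States satisfying EG AG (crit1 → try1): {Crit, Idle, Exit, Wait, Try}.
States satisfying EX EG AG (crit1 → try1): {Crit, Idle, Exit, Wait, Try}.
Crit ∈ Sat(EX EG AG (crit1 → try1)).

Satisfied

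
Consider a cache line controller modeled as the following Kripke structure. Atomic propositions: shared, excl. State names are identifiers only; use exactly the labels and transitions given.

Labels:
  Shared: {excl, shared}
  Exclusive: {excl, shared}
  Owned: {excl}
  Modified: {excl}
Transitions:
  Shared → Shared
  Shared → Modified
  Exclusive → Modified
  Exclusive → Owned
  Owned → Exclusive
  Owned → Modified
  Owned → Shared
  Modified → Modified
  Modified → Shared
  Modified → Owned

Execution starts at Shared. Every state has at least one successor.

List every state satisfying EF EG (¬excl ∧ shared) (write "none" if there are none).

States satisfying EG (¬excl ∧ shared): ∅.
States satisfying EF EG (¬excl ∧ shared): ∅.

none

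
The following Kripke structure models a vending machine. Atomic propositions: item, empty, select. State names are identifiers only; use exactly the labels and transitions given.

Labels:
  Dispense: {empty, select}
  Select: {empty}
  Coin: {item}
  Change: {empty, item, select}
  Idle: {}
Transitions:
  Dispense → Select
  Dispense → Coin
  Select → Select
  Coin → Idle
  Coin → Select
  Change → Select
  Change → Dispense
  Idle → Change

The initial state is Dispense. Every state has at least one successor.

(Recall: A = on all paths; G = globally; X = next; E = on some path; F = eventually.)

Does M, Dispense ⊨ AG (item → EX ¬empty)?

Does not hold

States satisfying item → EX ¬empty: {Dispense, Select, Coin, Idle}.
States satisfying AG (item → EX ¬empty): {Select}.
Change is reachable from Dispense and violates item → EX ¬empty, so AG fails at Dispense.
Dispense ∉ Sat(AG (item → EX ¬empty)).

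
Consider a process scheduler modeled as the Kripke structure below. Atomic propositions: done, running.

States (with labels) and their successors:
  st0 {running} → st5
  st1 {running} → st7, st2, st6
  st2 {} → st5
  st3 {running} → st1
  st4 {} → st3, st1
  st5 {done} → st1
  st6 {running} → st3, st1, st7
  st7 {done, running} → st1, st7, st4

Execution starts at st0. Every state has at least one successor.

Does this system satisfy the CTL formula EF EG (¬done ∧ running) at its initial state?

States satisfying EG (¬done ∧ running): {st1, st3, st6}.
States satisfying EF EG (¬done ∧ running): {st0, st1, st2, st3, st4, st5, st6, st7}.
Some path from st0 reaches a state where EG (¬done ∧ running) holds.
st0 ∈ Sat(EF EG (¬done ∧ running)).

Yes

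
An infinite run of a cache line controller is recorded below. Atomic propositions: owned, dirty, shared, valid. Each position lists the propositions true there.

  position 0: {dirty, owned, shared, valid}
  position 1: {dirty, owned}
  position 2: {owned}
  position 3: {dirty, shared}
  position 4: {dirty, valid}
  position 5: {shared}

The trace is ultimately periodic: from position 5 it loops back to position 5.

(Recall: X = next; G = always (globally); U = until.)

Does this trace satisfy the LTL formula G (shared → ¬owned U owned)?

shared → ¬owned U owned must hold at every position from 0 onward. It fails at position 3, so G (shared → ¬owned U owned) is false.
Positions where shared holds: 0, 3, 5.
Check ¬owned U owned at each: 0→ok, 3→fails, 5→fails.

No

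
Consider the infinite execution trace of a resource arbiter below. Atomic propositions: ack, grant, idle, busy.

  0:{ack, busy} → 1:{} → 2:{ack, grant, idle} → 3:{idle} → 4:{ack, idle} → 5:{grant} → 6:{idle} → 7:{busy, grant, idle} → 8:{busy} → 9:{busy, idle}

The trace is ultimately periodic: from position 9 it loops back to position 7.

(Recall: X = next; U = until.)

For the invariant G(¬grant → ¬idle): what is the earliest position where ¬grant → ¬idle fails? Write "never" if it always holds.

3

Check ¬grant → ¬idle at each position in order: 0 ✓, 1 ✓, 2 ✓.
At position 3 the labels are {idle}, so ¬grant → ¬idle is false there. This is the first violation.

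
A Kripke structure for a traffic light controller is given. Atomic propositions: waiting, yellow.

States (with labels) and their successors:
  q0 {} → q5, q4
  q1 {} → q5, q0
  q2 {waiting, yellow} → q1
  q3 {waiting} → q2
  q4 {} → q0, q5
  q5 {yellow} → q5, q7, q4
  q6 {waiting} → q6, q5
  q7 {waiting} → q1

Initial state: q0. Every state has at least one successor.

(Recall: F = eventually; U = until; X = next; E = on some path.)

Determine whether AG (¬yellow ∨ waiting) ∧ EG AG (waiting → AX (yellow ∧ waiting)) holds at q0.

States satisfying ¬yellow ∨ waiting: {q0, q1, q2, q3, q4, q6, q7}.
States satisfying AG (¬yellow ∨ waiting): ∅.
States satisfying AG (waiting → AX (yellow ∧ waiting)): ∅.
States satisfying EG AG (waiting → AX (yellow ∧ waiting)): ∅.
States satisfying AG (¬yellow ∨ waiting) ∧ EG AG (waiting → AX (yellow ∧ waiting)): ∅.
q0 ∉ Sat(AG (¬yellow ∨ waiting) ∧ EG AG (waiting → AX (yellow ∧ waiting))).

Does not hold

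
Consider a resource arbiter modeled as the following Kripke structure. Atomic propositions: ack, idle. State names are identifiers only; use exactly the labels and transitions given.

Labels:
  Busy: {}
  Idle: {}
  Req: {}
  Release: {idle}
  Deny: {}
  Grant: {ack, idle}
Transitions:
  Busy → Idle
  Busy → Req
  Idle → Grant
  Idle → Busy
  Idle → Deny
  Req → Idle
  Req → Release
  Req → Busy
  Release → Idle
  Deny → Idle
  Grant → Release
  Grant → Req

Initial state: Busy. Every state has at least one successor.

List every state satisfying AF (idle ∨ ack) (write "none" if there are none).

{Release, Grant}

States satisfying idle ∨ ack: {Release, Grant}.
States satisfying AF (idle ∨ ack): {Release, Grant}.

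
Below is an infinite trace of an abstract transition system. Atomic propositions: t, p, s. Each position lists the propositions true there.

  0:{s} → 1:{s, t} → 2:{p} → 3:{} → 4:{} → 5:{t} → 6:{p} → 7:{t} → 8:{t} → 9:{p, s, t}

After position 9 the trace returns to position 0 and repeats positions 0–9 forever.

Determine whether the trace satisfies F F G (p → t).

F G (p → t) is false at every position 0..9, so it never becomes true and F F G (p → t) fails.

No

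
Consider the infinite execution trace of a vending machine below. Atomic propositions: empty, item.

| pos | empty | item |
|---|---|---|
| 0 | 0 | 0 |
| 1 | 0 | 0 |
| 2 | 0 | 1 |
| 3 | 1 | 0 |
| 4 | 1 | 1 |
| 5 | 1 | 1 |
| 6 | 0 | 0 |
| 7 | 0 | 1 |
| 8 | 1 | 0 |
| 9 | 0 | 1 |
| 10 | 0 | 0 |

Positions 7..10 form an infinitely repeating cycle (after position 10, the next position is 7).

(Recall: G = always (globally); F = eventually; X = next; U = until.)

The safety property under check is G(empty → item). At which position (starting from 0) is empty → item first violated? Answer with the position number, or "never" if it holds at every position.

3

Check empty → item at each position in order: 0 ✓, 1 ✓, 2 ✓.
At position 3 the labels are {empty}, so empty → item is false there. This is the first violation.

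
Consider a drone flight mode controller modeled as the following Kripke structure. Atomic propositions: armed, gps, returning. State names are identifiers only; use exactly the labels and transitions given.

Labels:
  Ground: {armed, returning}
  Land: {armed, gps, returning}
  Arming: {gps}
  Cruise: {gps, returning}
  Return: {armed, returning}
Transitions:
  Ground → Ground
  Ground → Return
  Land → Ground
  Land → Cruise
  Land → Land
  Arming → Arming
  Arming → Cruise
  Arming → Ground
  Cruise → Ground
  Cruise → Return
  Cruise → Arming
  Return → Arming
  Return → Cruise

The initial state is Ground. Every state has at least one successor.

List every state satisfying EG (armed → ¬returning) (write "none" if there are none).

{Arming, Cruise}

States satisfying armed → ¬returning: {Arming, Cruise}.
States satisfying EG (armed → ¬returning): {Arming, Cruise}.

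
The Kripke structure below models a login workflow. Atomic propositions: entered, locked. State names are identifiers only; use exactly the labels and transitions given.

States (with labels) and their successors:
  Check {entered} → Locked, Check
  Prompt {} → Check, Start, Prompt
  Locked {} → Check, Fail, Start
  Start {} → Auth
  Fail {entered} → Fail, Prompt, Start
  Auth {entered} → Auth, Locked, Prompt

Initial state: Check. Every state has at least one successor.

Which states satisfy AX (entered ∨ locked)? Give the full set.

{Start}

States satisfying entered ∨ locked: {Check, Fail, Auth}.
States satisfying AX (entered ∨ locked): {Start}.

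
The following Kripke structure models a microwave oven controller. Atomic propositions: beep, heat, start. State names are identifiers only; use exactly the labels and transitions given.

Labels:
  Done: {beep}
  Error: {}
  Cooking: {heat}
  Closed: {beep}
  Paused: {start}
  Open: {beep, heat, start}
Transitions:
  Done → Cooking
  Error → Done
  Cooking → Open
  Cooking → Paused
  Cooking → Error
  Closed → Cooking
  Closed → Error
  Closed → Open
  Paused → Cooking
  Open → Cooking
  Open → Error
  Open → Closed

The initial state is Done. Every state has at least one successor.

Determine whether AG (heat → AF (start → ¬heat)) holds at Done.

States satisfying heat → AF (start → ¬heat): {Done, Error, Cooking, Closed, Paused, Open}.
States satisfying AG (heat → AF (start → ¬heat)): {Done, Error, Cooking, Closed, Paused, Open}.
Every state reachable from Done satisfies heat → AF (start → ¬heat).
Done ∈ Sat(AG (heat → AF (start → ¬heat))).

Holds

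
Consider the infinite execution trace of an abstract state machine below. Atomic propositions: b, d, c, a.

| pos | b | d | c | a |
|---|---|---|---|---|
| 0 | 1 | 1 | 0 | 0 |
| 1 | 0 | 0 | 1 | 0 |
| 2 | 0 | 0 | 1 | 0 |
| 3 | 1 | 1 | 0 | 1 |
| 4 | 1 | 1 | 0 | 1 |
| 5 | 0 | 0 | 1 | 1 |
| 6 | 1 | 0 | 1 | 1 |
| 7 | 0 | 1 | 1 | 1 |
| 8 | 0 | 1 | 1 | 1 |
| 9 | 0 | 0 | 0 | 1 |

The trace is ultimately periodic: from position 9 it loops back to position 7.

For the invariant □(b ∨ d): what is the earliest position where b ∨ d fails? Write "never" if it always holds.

1

Check b ∨ d at each position in order: 0 ✓.
At position 1 the labels are {c}, so b ∨ d is false there. This is the first violation.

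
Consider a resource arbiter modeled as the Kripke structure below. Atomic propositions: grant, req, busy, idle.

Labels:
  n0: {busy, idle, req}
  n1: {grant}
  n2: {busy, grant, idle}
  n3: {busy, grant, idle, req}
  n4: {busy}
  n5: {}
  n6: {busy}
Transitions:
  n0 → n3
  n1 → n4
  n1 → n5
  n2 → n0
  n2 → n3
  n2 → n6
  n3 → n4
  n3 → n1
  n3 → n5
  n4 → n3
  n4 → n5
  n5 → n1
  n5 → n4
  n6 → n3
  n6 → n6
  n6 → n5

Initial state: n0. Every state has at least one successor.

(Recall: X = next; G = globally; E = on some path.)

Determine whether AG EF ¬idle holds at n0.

States satisfying EF ¬idle: {n0, n1, n2, n3, n4, n5, n6}.
States satisfying AG EF ¬idle: {n0, n1, n2, n3, n4, n5, n6}.
Every state reachable from n0 satisfies EF ¬idle.
n0 ∈ Sat(AG EF ¬idle).

Yes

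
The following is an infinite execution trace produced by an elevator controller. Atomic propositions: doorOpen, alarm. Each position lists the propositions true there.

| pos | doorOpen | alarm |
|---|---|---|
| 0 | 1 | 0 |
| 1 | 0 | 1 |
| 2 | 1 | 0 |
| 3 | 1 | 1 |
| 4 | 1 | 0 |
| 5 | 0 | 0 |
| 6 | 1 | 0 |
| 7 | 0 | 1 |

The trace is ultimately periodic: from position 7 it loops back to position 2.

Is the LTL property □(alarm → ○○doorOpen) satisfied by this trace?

alarm → ○○doorOpen must hold at every position from 0 onward. It fails at position 3, so □(alarm → ○○doorOpen) is false.
Positions where alarm holds: 1, 3, 7.
Check ○○doorOpen at each: 1→ok, 3→fails, 7→ok.

Does not hold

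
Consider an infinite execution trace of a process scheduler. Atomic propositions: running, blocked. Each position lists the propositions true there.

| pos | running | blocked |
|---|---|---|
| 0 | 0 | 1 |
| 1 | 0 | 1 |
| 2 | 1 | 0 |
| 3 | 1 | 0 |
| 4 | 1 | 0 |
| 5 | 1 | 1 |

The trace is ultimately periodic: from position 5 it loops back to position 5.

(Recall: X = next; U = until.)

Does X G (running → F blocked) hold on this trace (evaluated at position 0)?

The position after 0 is 1; G (running → F blocked) is true there.

Holds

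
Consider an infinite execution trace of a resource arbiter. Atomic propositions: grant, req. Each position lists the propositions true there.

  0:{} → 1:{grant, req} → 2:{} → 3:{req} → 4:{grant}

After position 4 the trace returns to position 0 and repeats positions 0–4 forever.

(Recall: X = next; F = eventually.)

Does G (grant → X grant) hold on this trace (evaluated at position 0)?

grant → X grant must hold at every position from 0 onward. It fails at position 1, so G (grant → X grant) is false.
Positions where grant holds: 1, 4.
Check X grant at each: 1→fails, 4→fails.

Violated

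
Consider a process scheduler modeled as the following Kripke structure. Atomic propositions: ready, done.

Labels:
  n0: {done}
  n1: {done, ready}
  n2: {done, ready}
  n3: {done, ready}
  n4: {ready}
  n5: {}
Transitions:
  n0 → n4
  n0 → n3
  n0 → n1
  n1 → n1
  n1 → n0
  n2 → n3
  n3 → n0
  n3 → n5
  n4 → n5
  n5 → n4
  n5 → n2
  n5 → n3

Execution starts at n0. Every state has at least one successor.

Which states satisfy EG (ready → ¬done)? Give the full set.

States satisfying ready → ¬done: {n0, n4, n5}.
States satisfying EG (ready → ¬done): {n0, n4, n5}.

{n0, n4, n5}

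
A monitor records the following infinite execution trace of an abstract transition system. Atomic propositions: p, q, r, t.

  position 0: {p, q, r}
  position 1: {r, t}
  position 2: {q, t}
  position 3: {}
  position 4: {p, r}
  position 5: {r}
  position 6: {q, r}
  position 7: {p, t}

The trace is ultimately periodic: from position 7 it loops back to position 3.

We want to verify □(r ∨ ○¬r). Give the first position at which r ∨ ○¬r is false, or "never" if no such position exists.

Check r ∨ ○¬r at each position in order: 0 ✓, 1 ✓, 2 ✓.
At position 3 the labels are {} and the next position 4 has {p, r}, so r ∨ ○¬r is false there. This is the first violation.

3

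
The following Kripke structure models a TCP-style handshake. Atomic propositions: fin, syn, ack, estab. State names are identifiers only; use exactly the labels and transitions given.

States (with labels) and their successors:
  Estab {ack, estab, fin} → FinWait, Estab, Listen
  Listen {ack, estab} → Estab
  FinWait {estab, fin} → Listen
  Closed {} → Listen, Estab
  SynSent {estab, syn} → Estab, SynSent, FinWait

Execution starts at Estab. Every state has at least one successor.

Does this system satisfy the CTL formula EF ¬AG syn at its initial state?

Satisfied

States satisfying ¬AG syn: {Estab, Listen, FinWait, Closed, SynSent}.
States satisfying EF ¬AG syn: {Estab, Listen, FinWait, Closed, SynSent}.
Some path from Estab reaches a state where ¬AG syn holds.
Estab ∈ Sat(EF ¬AG syn).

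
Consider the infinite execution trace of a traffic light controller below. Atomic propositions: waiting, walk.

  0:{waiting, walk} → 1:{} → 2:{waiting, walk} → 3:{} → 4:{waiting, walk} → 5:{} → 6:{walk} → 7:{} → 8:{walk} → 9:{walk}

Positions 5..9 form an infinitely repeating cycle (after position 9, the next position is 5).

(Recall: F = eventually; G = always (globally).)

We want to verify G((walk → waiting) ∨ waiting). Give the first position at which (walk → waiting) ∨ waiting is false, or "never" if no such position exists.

6

Check (walk → waiting) ∨ waiting at each position in order: 0 ✓, 1 ✓, 2 ✓, 3 ✓, 4 ✓, 5 ✓.
At position 6 the labels are {walk}, so (walk → waiting) ∨ waiting is false there. This is the first violation.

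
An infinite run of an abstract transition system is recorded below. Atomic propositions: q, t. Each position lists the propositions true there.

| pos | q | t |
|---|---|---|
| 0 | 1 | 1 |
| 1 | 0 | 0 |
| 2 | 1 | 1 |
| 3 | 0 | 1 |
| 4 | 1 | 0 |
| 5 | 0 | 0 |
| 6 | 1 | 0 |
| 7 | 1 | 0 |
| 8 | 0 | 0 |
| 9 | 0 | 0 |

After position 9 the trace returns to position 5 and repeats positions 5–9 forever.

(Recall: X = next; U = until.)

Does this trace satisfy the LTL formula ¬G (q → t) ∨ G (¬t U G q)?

¬t U G q must hold at every position from 0 onward. It fails at position 0, so G (¬t U G q) is false.
At position 0: ¬G (q → t) is true; G (¬t U G q) is false; so ¬G (q → t) ∨ G (¬t U G q) is true.

Holds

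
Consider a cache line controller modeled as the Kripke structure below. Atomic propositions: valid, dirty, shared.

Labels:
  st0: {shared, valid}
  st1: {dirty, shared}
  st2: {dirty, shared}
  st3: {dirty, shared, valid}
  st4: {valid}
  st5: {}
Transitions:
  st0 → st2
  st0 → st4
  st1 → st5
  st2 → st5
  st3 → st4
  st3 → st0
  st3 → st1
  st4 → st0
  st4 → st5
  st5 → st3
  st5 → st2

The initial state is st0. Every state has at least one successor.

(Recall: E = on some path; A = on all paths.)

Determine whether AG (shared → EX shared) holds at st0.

Violated

States satisfying shared → EX shared: {st0, st3, st4, st5}.
States satisfying AG (shared → EX shared): ∅.
st1 is reachable from st0 and violates shared → EX shared, so AG fails at st0.
st0 ∉ Sat(AG (shared → EX shared)).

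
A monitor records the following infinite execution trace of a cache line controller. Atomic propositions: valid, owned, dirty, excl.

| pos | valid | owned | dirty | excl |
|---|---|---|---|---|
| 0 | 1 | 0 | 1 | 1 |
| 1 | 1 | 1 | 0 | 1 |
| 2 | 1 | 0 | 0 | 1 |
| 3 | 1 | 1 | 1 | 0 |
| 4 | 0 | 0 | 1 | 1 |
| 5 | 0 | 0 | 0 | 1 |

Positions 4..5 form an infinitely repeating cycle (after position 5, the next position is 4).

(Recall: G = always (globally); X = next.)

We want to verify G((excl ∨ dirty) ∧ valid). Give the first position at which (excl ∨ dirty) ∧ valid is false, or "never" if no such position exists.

Check (excl ∨ dirty) ∧ valid at each position in order: 0 ✓, 1 ✓, 2 ✓, 3 ✓.
At position 4 the labels are {dirty, excl}, so (excl ∨ dirty) ∧ valid is false there. This is the first violation.

4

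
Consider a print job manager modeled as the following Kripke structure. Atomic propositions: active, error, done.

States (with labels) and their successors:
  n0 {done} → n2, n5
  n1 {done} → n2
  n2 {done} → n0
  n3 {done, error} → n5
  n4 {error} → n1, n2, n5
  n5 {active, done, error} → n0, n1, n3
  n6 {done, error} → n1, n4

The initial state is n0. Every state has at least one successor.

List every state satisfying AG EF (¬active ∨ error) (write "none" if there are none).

{n0, n1, n2, n3, n4, n5, n6}

States satisfying EF (¬active ∨ error): {n0, n1, n2, n3, n4, n5, n6}.
States satisfying AG EF (¬active ∨ error): {n0, n1, n2, n3, n4, n5, n6}.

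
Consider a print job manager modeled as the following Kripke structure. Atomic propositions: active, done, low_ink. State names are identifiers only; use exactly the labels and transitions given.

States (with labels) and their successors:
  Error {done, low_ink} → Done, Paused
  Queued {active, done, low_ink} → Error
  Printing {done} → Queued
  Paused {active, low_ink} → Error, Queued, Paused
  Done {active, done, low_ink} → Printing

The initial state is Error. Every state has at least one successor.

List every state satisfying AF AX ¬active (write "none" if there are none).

States satisfying AX ¬active: {Queued, Done}.
States satisfying AF AX ¬active: {Queued, Printing, Done}.

{Queued, Printing, Done}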